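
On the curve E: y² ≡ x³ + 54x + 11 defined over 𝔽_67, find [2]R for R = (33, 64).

tangent at (33, 64): λ = (3·33² + 54)/(2·64) ≡ 38/61. 61⁻¹ ≡ 11 (mod 67) since 61·11 = 671 ≡ 1, so λ ≡ 38·11 ≡ 16.
  x = λ² - 33 - 33 = 256 - 66 ≡ 56; y = λ·(33 - 56) - 64 ≡ 37. → (56, 37)

(56, 37)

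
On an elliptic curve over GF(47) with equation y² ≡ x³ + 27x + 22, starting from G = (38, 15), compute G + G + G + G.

Double-and-add on 4 = (100)₂. Start with G = (38, 15) for the leading 1-bit.
double: tangent at (38, 15): λ = (3·38² + 27)/(2·15) ≡ 35/30. 30⁻¹ ≡ 11 (mod 47), so λ ≡ 35·11 ≡ 9.
  x = λ² - 38 - 38 = 81 - 76 ≡ 5; y = λ·(38 - 5) - 15 ≡ 0. → (5, 0)
double: (5, 0) + (5, 0): same x and y₁ ≡ -y₂, so the sum is O.

O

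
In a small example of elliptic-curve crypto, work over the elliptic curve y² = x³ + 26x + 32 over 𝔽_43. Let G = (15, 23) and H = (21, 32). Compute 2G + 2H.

(39, 37)

First 2G:
Repeated addition: build up to 2G.
2G: tangent at (15, 23): λ = (3·15² + 26)/(2·23) ≡ 13/3. 3⁻¹ ≡ 29 (mod 43), so λ ≡ 13·29 ≡ 33.
  x = λ² - 15 - 15 = 1089 - 30 ≡ 27; y = λ·(15 - 27) - 23 ≡ 11. → (27, 11)
2G = (27, 11).
Next 2H:
Repeated addition: build up to 2H.
2H: tangent at (21, 32): λ = (3·21² + 26)/(2·32) ≡ 16/21. 21⁻¹ ≡ 41 (mod 43), so λ ≡ 16·41 ≡ 11.
  x = λ² - 21 - 21 = 121 - 42 ≡ 36; y = λ·(21 - 36) - 32 ≡ 18. → (36, 18)
2H = (36, 18).
Finally 2G + 2H:
(27, 11) + (36, 18). λ = (18 - 11)/(36 - 27) ≡ 7/9 mod 43. 9⁻¹ ≡ 24 (mod 43), so λ ≡ 39.
  x = λ² - 27 - 36 = 1521 - 63 ≡ 39; y = λ·(27 - 39) - 11 ≡ 37. → (39, 37)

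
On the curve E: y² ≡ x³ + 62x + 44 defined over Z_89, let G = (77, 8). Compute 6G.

Repeated addition: build up to 6G.
2G: tangent at (77, 8): λ = (3·77² + 62)/(2·8) ≡ 49/16. 16⁻¹ ≡ 39 (mod 89) since 16·39 = 624 ≡ 1, so λ ≡ 49·39 ≡ 42.
  x = λ² - 77 - 77 = 1764 - 154 ≡ 8; y = λ·(77 - 8) - 8 ≡ 42. → (8, 42)
3G: (8, 42) + (77, 8). λ = (8 - 42)/(77 - 8) ≡ 55/69 mod 89. 69⁻¹ ≡ 40 (mod 89) since 69·40 = 2760 ≡ 1, so λ ≡ 64.
  x = λ² - 8 - 77 = 4096 - 85 ≡ 6; y = λ·(8 - 6) - 42 ≡ 86. → (6, 86)
4G: (6, 86) + (77, 8). λ = (8 - 86)/(77 - 6) ≡ 11/71 mod 89. 71⁻¹ ≡ 84 (mod 89) since 71·84 = 5964 ≡ 1, so λ ≡ 34.
  x = λ² - 6 - 77 = 1156 - 83 ≡ 5; y = λ·(6 - 5) - 86 ≡ 37. → (5, 37)
5G: (5, 37) + (77, 8). λ = (8 - 37)/(77 - 5) ≡ 60/72 mod 89. 72⁻¹ ≡ 68 (mod 89), so λ ≡ 75.
  x = λ² - 5 - 77 = 5625 - 82 ≡ 25; y = λ·(5 - 25) - 37 ≡ 65. → (25, 65)
6G: (25, 65) + (77, 8). λ = (8 - 65)/(77 - 25) ≡ 32/52 mod 89. 52⁻¹ ≡ 12 (mod 89), so λ ≡ 28.
  x = λ² - 25 - 77 = 784 - 102 ≡ 59; y = λ·(25 - 59) - 65 ≡ 51. → (59, 51)

(59, 51)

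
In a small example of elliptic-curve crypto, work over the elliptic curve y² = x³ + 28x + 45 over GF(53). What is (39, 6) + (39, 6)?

tangent at (39, 6): λ = (3·39² + 28)/(2·6) ≡ 33/12. 12⁻¹ ≡ 31 (mod 53), so λ ≡ 33·31 ≡ 16.
  x = λ² - 39 - 39 = 256 - 78 ≡ 19; y = λ·(39 - 19) - 6 ≡ 49. → (19, 49)

(19, 49)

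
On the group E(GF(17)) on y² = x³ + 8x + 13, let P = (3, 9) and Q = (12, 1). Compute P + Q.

(3, 8)

(3, 9) + (12, 1). λ = (1 - 9)/(12 - 3) ≡ 9/9 mod 17. 9⁻¹ ≡ 2 (mod 17), so λ ≡ 1.
  x = λ² - 3 - 12 = 1 - 15 ≡ 3; y = λ·(3 - 3) - 9 ≡ 8. → (3, 8)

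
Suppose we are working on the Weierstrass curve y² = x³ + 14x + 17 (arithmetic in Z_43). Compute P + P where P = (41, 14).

(20, 27)

tangent at (41, 14): λ = (3·41² + 14)/(2·14) ≡ 26/28. 28⁻¹ ≡ 20 (mod 43) since 28·20 = 560 ≡ 1, so λ ≡ 26·20 ≡ 4.
  x = λ² - 41 - 41 = 16 - 82 ≡ 20; y = λ·(41 - 20) - 14 ≡ 27. → (20, 27)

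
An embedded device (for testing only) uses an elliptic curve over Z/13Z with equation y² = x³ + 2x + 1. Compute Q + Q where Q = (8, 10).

tangent at (8, 10): λ = (3·8² + 2)/(2·10) ≡ 12/7. 7⁻¹ ≡ 2 (mod 13), so λ ≡ 12·2 ≡ 11.
  x = λ² - 8 - 8 = 121 - 16 ≡ 1; y = λ·(8 - 1) - 10 ≡ 2. → (1, 2)

(1, 2)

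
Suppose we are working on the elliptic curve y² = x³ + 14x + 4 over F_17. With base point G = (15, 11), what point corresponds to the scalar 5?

Repeated addition: build up to 5G.
2G: tangent at (15, 11): λ = (3·15² + 14)/(2·11) ≡ 9/5. 5⁻¹ ≡ 7 (mod 17) since 5·7 = 35 ≡ 1, so λ ≡ 9·7 ≡ 12.
  x = λ² - 15 - 15 = 144 - 30 ≡ 12; y = λ·(15 - 12) - 11 ≡ 8. → (12, 8)
3G: (12, 8) + (15, 11). λ = (11 - 8)/(15 - 12) ≡ 3/3 mod 17. 3⁻¹ ≡ 6 (mod 17), so λ ≡ 1.
  x = λ² - 12 - 15 = 1 - 27 ≡ 8; y = λ·(12 - 8) - 8 ≡ 13. → (8, 13)
4G: (8, 13) + (15, 11). λ = (11 - 13)/(15 - 8) ≡ 15/7 mod 17. 7⁻¹ ≡ 5 (mod 17), so λ ≡ 7.
  x = λ² - 8 - 15 = 49 - 23 ≡ 9; y = λ·(8 - 9) - 13 ≡ 14. → (9, 14)
5G: (9, 14) + (15, 11). λ = (11 - 14)/(15 - 9) ≡ 14/6 mod 17. 6⁻¹ ≡ 3 (mod 17), so λ ≡ 8.
  x = λ² - 9 - 15 = 64 - 24 ≡ 6; y = λ·(9 - 6) - 14 ≡ 10. → (6, 10)

(6, 10)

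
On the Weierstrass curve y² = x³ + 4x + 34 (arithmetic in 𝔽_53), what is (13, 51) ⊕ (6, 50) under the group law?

(13, 51) + (6, 50). λ = (50 - 51)/(6 - 13) ≡ 52/46 mod 53. 46⁻¹ ≡ 15 (mod 53), so λ ≡ 38.
  x = λ² - 13 - 6 = 1444 - 19 ≡ 47; y = λ·(13 - 47) - 51 ≡ 35. → (47, 35)

(47, 35)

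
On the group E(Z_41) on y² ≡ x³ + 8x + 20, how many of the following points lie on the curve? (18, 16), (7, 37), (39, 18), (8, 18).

(18, 16): 16² ≡ 10, rhs ≡ 10 → on.
(7, 37): 37² ≡ 16, rhs ≡ 9 → off.
(39, 18): 18² ≡ 37, rhs ≡ 37 → on.
(8, 18): 18² ≡ 37, rhs ≡ 22 → off.

2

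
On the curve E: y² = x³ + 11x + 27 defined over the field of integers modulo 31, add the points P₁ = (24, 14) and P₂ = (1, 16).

(8, 21)

(24, 14) + (1, 16). λ = (16 - 14)/(1 - 24) ≡ 2/8 mod 31. 8⁻¹ ≡ 4 (mod 31) since 8·4 = 32 ≡ 1, so λ ≡ 8.
  x = λ² - 24 - 1 = 64 - 25 ≡ 8; y = λ·(24 - 8) - 14 ≡ 21. → (8, 21)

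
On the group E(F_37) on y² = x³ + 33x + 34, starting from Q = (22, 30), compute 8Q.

Double-and-add on 8 = (1000)₂. Start with Q = (22, 30) for the leading 1-bit.
double: tangent at (22, 30): λ = (3·22² + 33)/(2·30) ≡ 5/23. 23⁻¹ ≡ 29 (mod 37) since 23·29 = 667 ≡ 1, so λ ≡ 5·29 ≡ 34.
  x = λ² - 22 - 22 = 1156 - 44 ≡ 2; y = λ·(22 - 2) - 30 ≡ 21. → (2, 21)
double: tangent at (2, 21): λ = (3·2² + 33)/(2·21) ≡ 8/5. 5⁻¹ ≡ 15 (mod 37), so λ ≡ 8·15 ≡ 9.
  x = λ² - 2 - 2 = 81 - 4 ≡ 3; y = λ·(2 - 3) - 21 ≡ 7. → (3, 7)
double: tangent at (3, 7): λ = (3·3² + 33)/(2·7) ≡ 23/14. 14⁻¹ ≡ 8 (mod 37) since 14·8 = 112 ≡ 1, so λ ≡ 23·8 ≡ 36.
  x = λ² - 3 - 3 = 1296 - 6 ≡ 32; y = λ·(3 - 32) - 7 ≡ 22. → (32, 22)

(32, 22)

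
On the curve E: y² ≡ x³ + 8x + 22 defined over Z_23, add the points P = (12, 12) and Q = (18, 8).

(12, 12) + (18, 8). λ = (8 - 12)/(18 - 12) ≡ 19/6 mod 23. 6⁻¹ ≡ 4 (mod 23) since 6·4 = 24 ≡ 1, so λ ≡ 7.
  x = λ² - 12 - 18 = 49 - 30 ≡ 19; y = λ·(12 - 19) - 12 ≡ 8. → (19, 8)

(19, 8)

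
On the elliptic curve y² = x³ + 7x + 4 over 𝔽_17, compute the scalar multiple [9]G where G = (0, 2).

(15, 13)

Repeated addition: build up to 9G.
2G: tangent at (0, 2): λ = (3·0² + 7)/(2·2) ≡ 7/4. 4⁻¹ ≡ 13 (mod 17), so λ ≡ 7·13 ≡ 6.
  x = λ² - 0 - 0 = 36 - 0 ≡ 2; y = λ·(0 - 2) - 2 ≡ 3. → (2, 3)
3G: (2, 3) + (0, 2). λ = (2 - 3)/(0 - 2) ≡ 16/15 mod 17. 15⁻¹ ≡ 8 (mod 17), so λ ≡ 9.
  x = λ² - 2 - 0 = 81 - 2 ≡ 11; y = λ·(2 - 11) - 3 ≡ 1. → (11, 1)
4G: (11, 1) + (0, 2). λ = (2 - 1)/(0 - 11) ≡ 1/6 mod 17. 6⁻¹ ≡ 3 (mod 17) since 6·3 = 18 ≡ 1, so λ ≡ 3.
  x = λ² - 11 - 0 = 9 - 11 ≡ 15; y = λ·(11 - 15) - 1 ≡ 4. → (15, 4)
5G: (15, 4) + (0, 2). λ = (2 - 4)/(0 - 15) ≡ 15/2 mod 17. 2⁻¹ ≡ 9 (mod 17), so λ ≡ 16.
  x = λ² - 15 - 0 = 256 - 15 ≡ 3; y = λ·(15 - 3) - 4 ≡ 1. → (3, 1)
6G: (3, 1) + (0, 2). λ = (2 - 1)/(0 - 3) ≡ 1/14 mod 17. 14⁻¹ ≡ 11 (mod 17), so λ ≡ 11.
  x = λ² - 3 - 0 = 121 - 3 ≡ 16; y = λ·(3 - 16) - 1 ≡ 9. → (16, 9)
7G: (16, 9) + (0, 2). λ = (2 - 9)/(0 - 16) ≡ 10/1 mod 17. 1⁻¹ ≡ 1 (mod 17) since 1·1 = 1 ≡ 1, so λ ≡ 10.
  x = λ² - 16 - 0 = 100 - 16 ≡ 16; y = λ·(16 - 16) - 9 ≡ 8. → (16, 8)
8G: (16, 8) + (0, 2). λ = (2 - 8)/(0 - 16) ≡ 11/1 mod 17. 1⁻¹ ≡ 1 (mod 17), so λ ≡ 11.
  x = λ² - 16 - 0 = 121 - 16 ≡ 3; y = λ·(16 - 3) - 8 ≡ 16. → (3, 16)
9G: (3, 16) + (0, 2). λ = (2 - 16)/(0 - 3) ≡ 3/14 mod 17. 14⁻¹ ≡ 11 (mod 17), so λ ≡ 16.
  x = λ² - 3 - 0 = 256 - 3 ≡ 15; y = λ·(3 - 15) - 16 ≡ 13. → (15, 13)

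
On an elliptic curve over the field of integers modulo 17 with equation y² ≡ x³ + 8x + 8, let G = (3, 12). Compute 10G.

Repeated addition: build up to 10G.
2G: tangent at (3, 12): λ = (3·3² + 8)/(2·12) ≡ 1/7. 7⁻¹ ≡ 5 (mod 17), so λ ≡ 1·5 ≡ 5.
  x = λ² - 3 - 3 = 25 - 6 ≡ 2; y = λ·(3 - 2) - 12 ≡ 10. → (2, 10)
3G: (2, 10) + (3, 12). λ = (12 - 10)/(3 - 2) ≡ 2/1 mod 17. 1⁻¹ ≡ 1 (mod 17), so λ ≡ 2.
  x = λ² - 2 - 3 = 4 - 5 ≡ 16; y = λ·(2 - 16) - 10 ≡ 13. → (16, 13)
4G: (16, 13) + (3, 12). λ = (12 - 13)/(3 - 16) ≡ 16/4 mod 17. 4⁻¹ ≡ 13 (mod 17) since 4·13 = 52 ≡ 1, so λ ≡ 4.
  x = λ² - 16 - 3 = 16 - 19 ≡ 14; y = λ·(16 - 14) - 13 ≡ 12. → (14, 12)
5G: (14, 12) + (3, 12). λ = (12 - 12)/(3 - 14) ≡ 0/6 mod 17. 6⁻¹ ≡ 3 (mod 17) since 6·3 = 18 ≡ 1, so λ ≡ 0.
  x = λ² - 14 - 3 = 0 - 17 ≡ 0; y = λ·(14 - 0) - 12 ≡ 5. → (0, 5)
6G: (0, 5) + (3, 12). λ = (12 - 5)/(3 - 0) ≡ 7/3 mod 17. 3⁻¹ ≡ 6 (mod 17) since 3·6 = 18 ≡ 1, so λ ≡ 8.
  x = λ² - 0 - 3 = 64 - 3 ≡ 10; y = λ·(0 - 10) - 5 ≡ 0. → (10, 0)
7G: (10, 0) + (3, 12). λ = (12 - 0)/(3 - 10) ≡ 12/10 mod 17. 10⁻¹ ≡ 12 (mod 17) since 10·12 = 120 ≡ 1, so λ ≡ 8.
  x = λ² - 10 - 3 = 64 - 13 ≡ 0; y = λ·(10 - 0) - 0 ≡ 12. → (0, 12)
8G: (0, 12) + (3, 12). λ = (12 - 12)/(3 - 0) ≡ 0/3 mod 17. 3⁻¹ ≡ 6 (mod 17) since 3·6 = 18 ≡ 1, so λ ≡ 0.
  x = λ² - 0 - 3 = 0 - 3 ≡ 14; y = λ·(0 - 14) - 12 ≡ 5. → (14, 5)
9G: (14, 5) + (3, 12). λ = (12 - 5)/(3 - 14) ≡ 7/6 mod 17. 6⁻¹ ≡ 3 (mod 17), so λ ≡ 4.
  x = λ² - 14 - 3 = 16 - 17 ≡ 16; y = λ·(14 - 16) - 5 ≡ 4. → (16, 4)
10G: (16, 4) + (3, 12). λ = (12 - 4)/(3 - 16) ≡ 8/4 mod 17. 4⁻¹ ≡ 13 (mod 17), so λ ≡ 2.
  x = λ² - 16 - 3 = 4 - 19 ≡ 2; y = λ·(16 - 2) - 4 ≡ 7. → (2, 7)

(2, 7)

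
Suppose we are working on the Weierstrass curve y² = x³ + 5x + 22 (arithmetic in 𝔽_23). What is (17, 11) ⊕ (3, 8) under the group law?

(21, 21)

(17, 11) + (3, 8). λ = (8 - 11)/(3 - 17) ≡ 20/9 mod 23. 9⁻¹ ≡ 18 (mod 23), so λ ≡ 15.
  x = λ² - 17 - 3 = 225 - 20 ≡ 21; y = λ·(17 - 21) - 11 ≡ 21. → (21, 21)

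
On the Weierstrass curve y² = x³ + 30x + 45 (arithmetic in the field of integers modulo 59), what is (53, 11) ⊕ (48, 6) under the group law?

(18, 24)

(53, 11) + (48, 6). λ = (6 - 11)/(48 - 53) ≡ 54/54 mod 59. 54⁻¹ ≡ 47 (mod 59), so λ ≡ 1.
  x = λ² - 53 - 48 = 1 - 101 ≡ 18; y = λ·(53 - 18) - 11 ≡ 24. → (18, 24)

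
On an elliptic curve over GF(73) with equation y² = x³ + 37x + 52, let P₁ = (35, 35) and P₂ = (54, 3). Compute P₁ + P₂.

(35, 35) + (54, 3). λ = (3 - 35)/(54 - 35) ≡ 41/19 mod 73. 19⁻¹ ≡ 50 (mod 73), so λ ≡ 6.
  x = λ² - 35 - 54 = 36 - 89 ≡ 20; y = λ·(35 - 20) - 35 ≡ 55. → (20, 55)

(20, 55)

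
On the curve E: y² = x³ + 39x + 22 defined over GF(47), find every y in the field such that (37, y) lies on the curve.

x³ + 39x + 22 = 52118 ≡ 42 (mod 47).
Square roots of 42 mod 47: 18 and 29 (since 18² = 324 ≡ 42).

18, 29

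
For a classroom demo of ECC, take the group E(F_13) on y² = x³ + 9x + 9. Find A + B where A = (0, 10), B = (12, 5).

(0, 10) + (12, 5). λ = (5 - 10)/(12 - 0) ≡ 8/12 mod 13. 12⁻¹ ≡ 12 (mod 13), so λ ≡ 5.
  x = λ² - 0 - 12 = 25 - 12 ≡ 0; y = λ·(0 - 0) - 10 ≡ 3. → (0, 3)

(0, 3)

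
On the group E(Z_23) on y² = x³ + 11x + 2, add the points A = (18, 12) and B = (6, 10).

(18, 12) + (6, 10). λ = (10 - 12)/(6 - 18) ≡ 21/11 mod 23. 11⁻¹ ≡ 21 (mod 23), so λ ≡ 4.
  x = λ² - 18 - 6 = 16 - 24 ≡ 15; y = λ·(18 - 15) - 12 ≡ 0. → (15, 0)

(15, 0)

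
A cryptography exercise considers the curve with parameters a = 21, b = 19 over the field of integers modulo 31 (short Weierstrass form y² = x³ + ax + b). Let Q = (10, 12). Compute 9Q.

Double-and-add on 9 = (1001)₂. Start with Q = (10, 12) for the leading 1-bit.
double: tangent at (10, 12): λ = (3·10² + 21)/(2·12) ≡ 11/24. 24⁻¹ ≡ 22 (mod 31) since 24·22 = 528 ≡ 1, so λ ≡ 11·22 ≡ 25.
  x = λ² - 10 - 10 = 625 - 20 ≡ 16; y = λ·(10 - 16) - 12 ≡ 24. → (16, 24)
double: tangent at (16, 24): λ = (3·16² + 21)/(2·24) ≡ 14/17. 17⁻¹ ≡ 11 (mod 31), so λ ≡ 14·11 ≡ 30.
  x = λ² - 16 - 16 = 900 - 32 ≡ 0; y = λ·(16 - 0) - 24 ≡ 22. → (0, 22)
double: tangent at (0, 22): λ = (3·0² + 21)/(2·22) ≡ 21/13. 13⁻¹ ≡ 12 (mod 31) since 13·12 = 156 ≡ 1, so λ ≡ 21·12 ≡ 4.
  x = λ² - 0 - 0 = 16 - 0 ≡ 16; y = λ·(0 - 16) - 22 ≡ 7. → (16, 7)
add Q: (16, 7) + (10, 12). λ = (12 - 7)/(10 - 16) ≡ 5/25 mod 31. 25⁻¹ ≡ 5 (mod 31), so λ ≡ 25.
  x = λ² - 16 - 10 = 625 - 26 ≡ 10; y = λ·(16 - 10) - 7 ≡ 19. → (10, 19)

(10, 19)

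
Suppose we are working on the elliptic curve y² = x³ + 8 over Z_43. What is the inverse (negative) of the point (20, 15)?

(20, 28)

-(20, 15) = (20, -15 mod 43) = (20, 28).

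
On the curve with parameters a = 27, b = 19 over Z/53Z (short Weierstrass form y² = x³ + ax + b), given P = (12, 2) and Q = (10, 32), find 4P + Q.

First 4P:
Repeated addition: build up to 4P.
2P: tangent at (12, 2): λ = (3·12² + 27)/(2·2) ≡ 35/4. 4⁻¹ ≡ 40 (mod 53), so λ ≡ 35·40 ≡ 22.
  x = λ² - 12 - 12 = 484 - 24 ≡ 36; y = λ·(12 - 36) - 2 ≡ 0. → (36, 0)
3P: (36, 0) + (12, 2). λ = (2 - 0)/(12 - 36) ≡ 2/29 mod 53. 29⁻¹ ≡ 11 (mod 53), so λ ≡ 22.
  x = λ² - 36 - 12 = 484 - 48 ≡ 12; y = λ·(36 - 12) - 0 ≡ 51. → (12, 51)
4P: (12, 51) + (12, 2): same x and y₁ ≡ -y₂, so the sum is O.
4P = O.
Finally 4P + Q:
O + (10, 32) = (10, 32) (identity).

(10, 32)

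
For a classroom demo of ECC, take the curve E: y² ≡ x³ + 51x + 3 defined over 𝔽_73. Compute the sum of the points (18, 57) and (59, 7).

(18, 57) + (59, 7). λ = (7 - 57)/(59 - 18) ≡ 23/41 mod 73. 41⁻¹ ≡ 57 (mod 73) since 41·57 = 2337 ≡ 1, so λ ≡ 70.
  x = λ² - 18 - 59 = 4900 - 77 ≡ 5; y = λ·(18 - 5) - 57 ≡ 50. → (5, 50)

(5, 50)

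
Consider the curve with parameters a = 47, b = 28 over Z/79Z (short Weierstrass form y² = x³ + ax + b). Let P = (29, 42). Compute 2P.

tangent at (29, 42): λ = (3·29² + 47)/(2·42) ≡ 42/5. 5⁻¹ ≡ 16 (mod 79), so λ ≡ 42·16 ≡ 40.
  x = λ² - 29 - 29 = 1600 - 58 ≡ 41; y = λ·(29 - 41) - 42 ≡ 31. → (41, 31)

(41, 31)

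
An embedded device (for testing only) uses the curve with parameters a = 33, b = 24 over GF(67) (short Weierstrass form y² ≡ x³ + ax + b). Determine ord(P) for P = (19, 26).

2P: tangent at (19, 26): λ = (3·19² + 33)/(2·26) ≡ 44/52. 52⁻¹ ≡ 58 (mod 67), so λ ≡ 44·58 ≡ 6.
  x = λ² - 19 - 19 = 36 - 38 ≡ 65; y = λ·(19 - 65) - 26 ≡ 33. → (65, 33)
3P: (65, 33) + (19, 26). λ = (26 - 33)/(19 - 65) ≡ 60/21 mod 67. 21⁻¹ ≡ 16 (mod 67) since 21·16 = 336 ≡ 1, so λ ≡ 22.
  x = λ² - 65 - 19 = 484 - 84 ≡ 65; y = λ·(65 - 65) - 33 ≡ 34. → (65, 34)
4P: (65, 34) + (19, 26). λ = (26 - 34)/(19 - 65) ≡ 59/21 mod 67. 21⁻¹ ≡ 16 (mod 67), so λ ≡ 6.
  x = λ² - 65 - 19 = 36 - 84 ≡ 19; y = λ·(65 - 19) - 34 ≡ 41. → (19, 41)
5P: (19, 41) + (19, 26): same x and y₁ ≡ -y₂, so the sum is O.
5P = O, so the order is 5.

5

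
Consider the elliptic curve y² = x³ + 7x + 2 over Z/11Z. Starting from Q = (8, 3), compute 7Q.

Double-and-add on 7 = (111)₂. Start with Q = (8, 3) for the leading 1-bit.
double: tangent at (8, 3): λ = (3·8² + 7)/(2·3) ≡ 1/6. 6⁻¹ ≡ 2 (mod 11), so λ ≡ 1·2 ≡ 2.
  x = λ² - 8 - 8 = 4 - 16 ≡ 10; y = λ·(8 - 10) - 3 ≡ 4. → (10, 4)
add Q: (10, 4) + (8, 3). λ = (3 - 4)/(8 - 10) ≡ 10/9 mod 11. 9⁻¹ ≡ 5 (mod 11) since 9·5 = 45 ≡ 1, so λ ≡ 6.
  x = λ² - 10 - 8 = 36 - 18 ≡ 7; y = λ·(10 - 7) - 4 ≡ 3. → (7, 3)
double: tangent at (7, 3): λ = (3·7² + 7)/(2·3) ≡ 0/6. 6⁻¹ ≡ 2 (mod 11), so λ ≡ 0·2 ≡ 0.
  x = λ² - 7 - 7 = 0 - 14 ≡ 8; y = λ·(7 - 8) - 3 ≡ 8. → (8, 8)
add Q: (8, 8) + (8, 3): same x and y₁ ≡ -y₂, so the sum is 𝒪.

O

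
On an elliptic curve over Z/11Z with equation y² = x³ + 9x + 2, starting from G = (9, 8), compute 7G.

Double-and-add on 7 = (111)₂. Start with G = (9, 8) for the leading 1-bit.
double: tangent at (9, 8): λ = (3·9² + 9)/(2·8) ≡ 10/5. 5⁻¹ ≡ 9 (mod 11), so λ ≡ 10·9 ≡ 2.
  x = λ² - 9 - 9 = 4 - 18 ≡ 8; y = λ·(9 - 8) - 8 ≡ 5. → (8, 5)
add G: (8, 5) + (9, 8). λ = (8 - 5)/(9 - 8) ≡ 3/1 mod 11. 1⁻¹ ≡ 1 (mod 11), so λ ≡ 3.
  x = λ² - 8 - 9 = 9 - 17 ≡ 3; y = λ·(8 - 3) - 5 ≡ 10. → (3, 10)
double: tangent at (3, 10): λ = (3·3² + 9)/(2·10) ≡ 3/9. 9⁻¹ ≡ 5 (mod 11), so λ ≡ 3·5 ≡ 4.
  x = λ² - 3 - 3 = 16 - 6 ≡ 10; y = λ·(3 - 10) - 10 ≡ 6. → (10, 6)
add G: (10, 6) + (9, 8). λ = (8 - 6)/(9 - 10) ≡ 2/10 mod 11. 10⁻¹ ≡ 10 (mod 11) since 10·10 = 100 ≡ 1, so λ ≡ 9.
  x = λ² - 10 - 9 = 81 - 19 ≡ 7; y = λ·(10 - 7) - 6 ≡ 10. → (7, 10)

(7, 10)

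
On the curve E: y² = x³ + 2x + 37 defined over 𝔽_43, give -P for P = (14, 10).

-(14, 10) = (14, -10 mod 43) = (14, 33).

(14, 33)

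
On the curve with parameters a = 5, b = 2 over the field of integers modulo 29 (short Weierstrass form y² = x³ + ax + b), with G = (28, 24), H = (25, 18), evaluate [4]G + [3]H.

First 4G:
Double-and-add on 4 = (100)₂. Start with G = (28, 24) for the leading 1-bit.
double: tangent at (28, 24): λ = (3·28² + 5)/(2·24) ≡ 8/19. 19⁻¹ ≡ 26 (mod 29), so λ ≡ 8·26 ≡ 5.
  x = λ² - 28 - 28 = 25 - 56 ≡ 27; y = λ·(28 - 27) - 24 ≡ 10. → (27, 10)
double: tangent at (27, 10): λ = (3·27² + 5)/(2·10) ≡ 17/20. 20⁻¹ ≡ 16 (mod 29) since 20·16 = 320 ≡ 1, so λ ≡ 17·16 ≡ 11.
  x = λ² - 27 - 27 = 121 - 54 ≡ 9; y = λ·(27 - 9) - 10 ≡ 14. → (9, 14)
4G = (9, 14).
Next 3H:
Repeated addition: build up to 3H.
2H: tangent at (25, 18): λ = (3·25² + 5)/(2·18) ≡ 24/7. 7⁻¹ ≡ 25 (mod 29) since 7·25 = 175 ≡ 1, so λ ≡ 24·25 ≡ 20.
  x = λ² - 25 - 25 = 400 - 50 ≡ 2; y = λ·(25 - 2) - 18 ≡ 7. → (2, 7)
3H: (2, 7) + (25, 18). λ = (18 - 7)/(25 - 2) ≡ 11/23 mod 29. 23⁻¹ ≡ 24 (mod 29), so λ ≡ 3.
  x = λ² - 2 - 25 = 9 - 27 ≡ 11; y = λ·(2 - 11) - 7 ≡ 24. → (11, 24)
3H = (11, 24).
Finally 4G + 3H:
(9, 14) + (11, 24). λ = (24 - 14)/(11 - 9) ≡ 10/2 mod 29. 2⁻¹ ≡ 15 (mod 29), so λ ≡ 5.
  x = λ² - 9 - 11 = 25 - 20 ≡ 5; y = λ·(9 - 5) - 14 ≡ 6. → (5, 6)

(5, 6)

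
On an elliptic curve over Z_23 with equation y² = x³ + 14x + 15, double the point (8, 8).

tangent at (8, 8): λ = (3·8² + 14)/(2·8) ≡ 22/16. 16⁻¹ ≡ 13 (mod 23), so λ ≡ 22·13 ≡ 10.
  x = λ² - 8 - 8 = 100 - 16 ≡ 15; y = λ·(8 - 15) - 8 ≡ 14. → (15, 14)

(15, 14)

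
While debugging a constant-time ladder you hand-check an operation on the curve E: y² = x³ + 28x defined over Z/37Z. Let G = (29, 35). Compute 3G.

(2, 29)

Repeated addition: build up to 3G.
2G: tangent at (29, 35): λ = (3·29² + 28)/(2·35) ≡ 35/33. 33⁻¹ ≡ 9 (mod 37), so λ ≡ 35·9 ≡ 19.
  x = λ² - 29 - 29 = 361 - 58 ≡ 7; y = λ·(29 - 7) - 35 ≡ 13. → (7, 13)
3G: (7, 13) + (29, 35). λ = (35 - 13)/(29 - 7) ≡ 22/22 mod 37. 22⁻¹ ≡ 32 (mod 37), so λ ≡ 1.
  x = λ² - 7 - 29 = 1 - 36 ≡ 2; y = λ·(7 - 2) - 13 ≡ 29. → (2, 29)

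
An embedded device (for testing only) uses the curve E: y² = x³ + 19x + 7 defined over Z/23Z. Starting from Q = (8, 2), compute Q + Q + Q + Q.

(8, 2)

Repeated addition: build up to 4Q.
2Q: tangent at (8, 2): λ = (3·8² + 19)/(2·2) ≡ 4/4. 4⁻¹ ≡ 6 (mod 23), so λ ≡ 4·6 ≡ 1.
  x = λ² - 8 - 8 = 1 - 16 ≡ 8; y = λ·(8 - 8) - 2 ≡ 21. → (8, 21)
3Q: (8, 21) + (8, 2): same x and y₁ ≡ -y₂, so the sum is 𝒪.
4Q: 𝒪 + (8, 2) = (8, 2) (identity).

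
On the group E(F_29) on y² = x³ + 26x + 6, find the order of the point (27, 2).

2P: tangent at (27, 2): λ = (3·27² + 26)/(2·2) ≡ 9/4. 4⁻¹ ≡ 22 (mod 29) since 4·22 = 88 ≡ 1, so λ ≡ 9·22 ≡ 24.
  x = λ² - 27 - 27 = 576 - 54 ≡ 0; y = λ·(27 - 0) - 2 ≡ 8. → (0, 8)
3P: (0, 8) + (27, 2). λ = (2 - 8)/(27 - 0) ≡ 23/27 mod 29. 27⁻¹ ≡ 14 (mod 29) since 27·14 = 378 ≡ 1, so λ ≡ 3.
  x = λ² - 0 - 27 = 9 - 27 ≡ 11; y = λ·(0 - 11) - 8 ≡ 17. → (11, 17)
4P: (11, 17) + (27, 2). λ = (2 - 17)/(27 - 11) ≡ 14/16 mod 29. 16⁻¹ ≡ 20 (mod 29), so λ ≡ 19.
  x = λ² - 11 - 27 = 361 - 38 ≡ 4; y = λ·(11 - 4) - 17 ≡ 0. → (4, 0)
5P: (4, 0) + (27, 2). λ = (2 - 0)/(27 - 4) ≡ 2/23 mod 29. 23⁻¹ ≡ 24 (mod 29), so λ ≡ 19.
  x = λ² - 4 - 27 = 361 - 31 ≡ 11; y = λ·(4 - 11) - 0 ≡ 12. → (11, 12)
6P: (11, 12) + (27, 2). λ = (2 - 12)/(27 - 11) ≡ 19/16 mod 29. 16⁻¹ ≡ 20 (mod 29) since 16·20 = 320 ≡ 1, so λ ≡ 3.
  x = λ² - 11 - 27 = 9 - 38 ≡ 0; y = λ·(11 - 0) - 12 ≡ 21. → (0, 21)
7P: (0, 21) + (27, 2). λ = (2 - 21)/(27 - 0) ≡ 10/27 mod 29. 27⁻¹ ≡ 14 (mod 29) since 27·14 = 378 ≡ 1, so λ ≡ 24.
  x = λ² - 0 - 27 = 576 - 27 ≡ 27; y = λ·(0 - 27) - 21 ≡ 27. → (27, 27)
8P: (27, 27) + (27, 2): same x and y₁ ≡ -y₂, so the sum is O.
8P = O, so the order is 8.

8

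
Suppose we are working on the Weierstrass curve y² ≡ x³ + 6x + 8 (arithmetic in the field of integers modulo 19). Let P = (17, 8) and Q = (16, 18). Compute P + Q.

(10, 17)

(17, 8) + (16, 18). λ = (18 - 8)/(16 - 17) ≡ 10/18 mod 19. 18⁻¹ ≡ 18 (mod 19), so λ ≡ 9.
  x = λ² - 17 - 16 = 81 - 33 ≡ 10; y = λ·(17 - 10) - 8 ≡ 17. → (10, 17)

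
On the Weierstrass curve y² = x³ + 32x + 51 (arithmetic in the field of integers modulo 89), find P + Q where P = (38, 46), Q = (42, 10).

(1, 66)

(38, 46) + (42, 10). λ = (10 - 46)/(42 - 38) ≡ 53/4 mod 89. 4⁻¹ ≡ 67 (mod 89), so λ ≡ 80.
  x = λ² - 38 - 42 = 6400 - 80 ≡ 1; y = λ·(38 - 1) - 46 ≡ 66. → (1, 66)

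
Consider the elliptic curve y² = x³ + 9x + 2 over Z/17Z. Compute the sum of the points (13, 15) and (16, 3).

(13, 15) + (16, 3). λ = (3 - 15)/(16 - 13) ≡ 5/3 mod 17. 3⁻¹ ≡ 6 (mod 17) since 3·6 = 18 ≡ 1, so λ ≡ 13.
  x = λ² - 13 - 16 = 169 - 29 ≡ 4; y = λ·(13 - 4) - 15 ≡ 0. → (4, 0)

(4, 0)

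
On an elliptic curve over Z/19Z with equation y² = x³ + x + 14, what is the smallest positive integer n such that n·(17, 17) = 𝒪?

5

2P: tangent at (17, 17): λ = (3·17² + 1)/(2·17) ≡ 13/15. 15⁻¹ ≡ 14 (mod 19), so λ ≡ 13·14 ≡ 11.
  x = λ² - 17 - 17 = 121 - 34 ≡ 11; y = λ·(17 - 11) - 17 ≡ 11. → (11, 11)
3P: (11, 11) + (17, 17). λ = (17 - 11)/(17 - 11) ≡ 6/6 mod 19. 6⁻¹ ≡ 16 (mod 19), so λ ≡ 1.
  x = λ² - 11 - 17 = 1 - 28 ≡ 11; y = λ·(11 - 11) - 11 ≡ 8. → (11, 8)
4P: (11, 8) + (17, 17). λ = (17 - 8)/(17 - 11) ≡ 9/6 mod 19. 6⁻¹ ≡ 16 (mod 19) since 6·16 = 96 ≡ 1, so λ ≡ 11.
  x = λ² - 11 - 17 = 121 - 28 ≡ 17; y = λ·(11 - 17) - 8 ≡ 2. → (17, 2)
5P: (17, 2) + (17, 17): same x and y₁ ≡ -y₂, so the sum is 𝒪.
5P = 𝒪, so the order is 5.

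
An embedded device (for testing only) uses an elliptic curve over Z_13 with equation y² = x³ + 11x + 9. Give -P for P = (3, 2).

-(3, 2) = (3, -2 mod 13) = (3, 11).

(3, 11)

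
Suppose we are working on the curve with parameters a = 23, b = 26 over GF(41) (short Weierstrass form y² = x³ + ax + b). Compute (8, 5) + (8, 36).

O

The two points share x = 8 and their y-coordinates satisfy 5 + 36 ≡ 0 (mod 41), so they are inverses. Their sum is the point at infinity.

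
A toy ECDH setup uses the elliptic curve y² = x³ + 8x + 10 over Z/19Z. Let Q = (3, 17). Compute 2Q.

tangent at (3, 17): λ = (3·3² + 8)/(2·17) ≡ 16/15. 15⁻¹ ≡ 14 (mod 19), so λ ≡ 16·14 ≡ 15.
  x = λ² - 3 - 3 = 225 - 6 ≡ 10; y = λ·(3 - 10) - 17 ≡ 11. → (10, 11)

(10, 11)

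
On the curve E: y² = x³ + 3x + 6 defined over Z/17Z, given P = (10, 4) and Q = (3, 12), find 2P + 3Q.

First 2P:
Repeated addition: build up to 2P.
2P: tangent at (10, 4): λ = (3·10² + 3)/(2·4) ≡ 14/8. 8⁻¹ ≡ 15 (mod 17) since 8·15 = 120 ≡ 1, so λ ≡ 14·15 ≡ 6.
  x = λ² - 10 - 10 = 36 - 20 ≡ 16; y = λ·(10 - 16) - 4 ≡ 11. → (16, 11)
2P = (16, 11).
Next 3Q:
Repeated addition: build up to 3Q.
2Q: tangent at (3, 12): λ = (3·3² + 3)/(2·12) ≡ 13/7. 7⁻¹ ≡ 5 (mod 17) since 7·5 = 35 ≡ 1, so λ ≡ 13·5 ≡ 14.
  x = λ² - 3 - 3 = 196 - 6 ≡ 3; y = λ·(3 - 3) - 12 ≡ 5. → (3, 5)
3Q: (3, 5) + (3, 12): same x and y₁ ≡ -y₂, so the sum is ∞.
3Q = ∞.
Finally 2P + 3Q:
(16, 11) + ∞ = (16, 11) (identity).

(16, 11)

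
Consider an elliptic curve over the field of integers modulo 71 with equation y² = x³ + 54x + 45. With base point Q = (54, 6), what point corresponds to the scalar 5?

Double-and-add on 5 = (101)₂. Start with Q = (54, 6) for the leading 1-bit.
double: tangent at (54, 6): λ = (3·54² + 54)/(2·6) ≡ 69/12. 12⁻¹ ≡ 6 (mod 71), so λ ≡ 69·6 ≡ 59.
  x = λ² - 54 - 54 = 3481 - 108 ≡ 36; y = λ·(54 - 36) - 6 ≡ 62. → (36, 62)
double: tangent at (36, 62): λ = (3·36² + 54)/(2·62) ≡ 37/53. 53⁻¹ ≡ 67 (mod 71), so λ ≡ 37·67 ≡ 65.
  x = λ² - 36 - 36 = 4225 - 72 ≡ 35; y = λ·(36 - 35) - 62 ≡ 3. → (35, 3)
add Q: (35, 3) + (54, 6). λ = (6 - 3)/(54 - 35) ≡ 3/19 mod 71. 19⁻¹ ≡ 15 (mod 71), so λ ≡ 45.
  x = λ² - 35 - 54 = 2025 - 89 ≡ 19; y = λ·(35 - 19) - 3 ≡ 7. → (19, 7)

(19, 7)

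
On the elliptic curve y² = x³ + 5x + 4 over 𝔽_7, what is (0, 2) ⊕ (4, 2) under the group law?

(3, 5)

(0, 2) + (4, 2). λ = (2 - 2)/(4 - 0) ≡ 0/4 mod 7. 4⁻¹ ≡ 2 (mod 7), so λ ≡ 0.
  x = λ² - 0 - 4 = 0 - 4 ≡ 3; y = λ·(0 - 3) - 2 ≡ 5. → (3, 5)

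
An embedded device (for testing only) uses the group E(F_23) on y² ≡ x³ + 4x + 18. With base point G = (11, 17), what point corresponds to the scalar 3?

Repeated addition: build up to 3G.
2G: tangent at (11, 17): λ = (3·11² + 4)/(2·17) ≡ 22/11. 11⁻¹ ≡ 21 (mod 23), so λ ≡ 22·21 ≡ 2.
  x = λ² - 11 - 11 = 4 - 22 ≡ 5; y = λ·(11 - 5) - 17 ≡ 18. → (5, 18)
3G: (5, 18) + (11, 17). λ = (17 - 18)/(11 - 5) ≡ 22/6 mod 23. 6⁻¹ ≡ 4 (mod 23), so λ ≡ 19.
  x = λ² - 5 - 11 = 361 - 16 ≡ 0; y = λ·(5 - 0) - 18 ≡ 8. → (0, 8)

(0, 8)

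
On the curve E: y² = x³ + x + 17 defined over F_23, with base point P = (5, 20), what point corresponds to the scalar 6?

Repeated addition: build up to 6P.
2P: tangent at (5, 20): λ = (3·5² + 1)/(2·20) ≡ 7/17. 17⁻¹ ≡ 19 (mod 23), so λ ≡ 7·19 ≡ 18.
  x = λ² - 5 - 5 = 324 - 10 ≡ 15; y = λ·(5 - 15) - 20 ≡ 7. → (15, 7)
3P: (15, 7) + (5, 20). λ = (20 - 7)/(5 - 15) ≡ 13/13 mod 23. 13⁻¹ ≡ 16 (mod 23), so λ ≡ 1.
  x = λ² - 15 - 5 = 1 - 20 ≡ 4; y = λ·(15 - 4) - 7 ≡ 4. → (4, 4)
4P: (4, 4) + (5, 20). λ = (20 - 4)/(5 - 4) ≡ 16/1 mod 23. 1⁻¹ ≡ 1 (mod 23), so λ ≡ 16.
  x = λ² - 4 - 5 = 256 - 9 ≡ 17; y = λ·(4 - 17) - 4 ≡ 18. → (17, 18)
5P: (17, 18) + (5, 20). λ = (20 - 18)/(5 - 17) ≡ 2/11 mod 23. 11⁻¹ ≡ 21 (mod 23), so λ ≡ 19.
  x = λ² - 17 - 5 = 361 - 22 ≡ 17; y = λ·(17 - 17) - 18 ≡ 5. → (17, 5)
6P: (17, 5) + (5, 20). λ = (20 - 5)/(5 - 17) ≡ 15/11 mod 23. 11⁻¹ ≡ 21 (mod 23), so λ ≡ 16.
  x = λ² - 17 - 5 = 256 - 22 ≡ 4; y = λ·(17 - 4) - 5 ≡ 19. → (4, 19)

(4, 19)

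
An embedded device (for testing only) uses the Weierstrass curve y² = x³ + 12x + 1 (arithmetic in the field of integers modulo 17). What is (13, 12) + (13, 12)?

(10, 4)

tangent at (13, 12): λ = (3·13² + 12)/(2·12) ≡ 9/7. 7⁻¹ ≡ 5 (mod 17) since 7·5 = 35 ≡ 1, so λ ≡ 9·5 ≡ 11.
  x = λ² - 13 - 13 = 121 - 26 ≡ 10; y = λ·(13 - 10) - 12 ≡ 4. → (10, 4)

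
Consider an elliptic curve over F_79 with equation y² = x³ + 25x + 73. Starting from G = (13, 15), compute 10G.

Repeated addition: build up to 10G.
2G: tangent at (13, 15): λ = (3·13² + 25)/(2·15) ≡ 58/30. 30⁻¹ ≡ 29 (mod 79) since 30·29 = 870 ≡ 1, so λ ≡ 58·29 ≡ 23.
  x = λ² - 13 - 13 = 529 - 26 ≡ 29; y = λ·(13 - 29) - 15 ≡ 12. → (29, 12)
3G: (29, 12) + (13, 15). λ = (15 - 12)/(13 - 29) ≡ 3/63 mod 79. 63⁻¹ ≡ 74 (mod 79) since 63·74 = 4662 ≡ 1, so λ ≡ 64.
  x = λ² - 29 - 13 = 4096 - 42 ≡ 25; y = λ·(29 - 25) - 12 ≡ 7. → (25, 7)
4G: (25, 7) + (13, 15). λ = (15 - 7)/(13 - 25) ≡ 8/67 mod 79. 67⁻¹ ≡ 46 (mod 79), so λ ≡ 52.
  x = λ² - 25 - 13 = 2704 - 38 ≡ 59; y = λ·(25 - 59) - 7 ≡ 42. → (59, 42)
5G: (59, 42) + (13, 15). λ = (15 - 42)/(13 - 59) ≡ 52/33 mod 79. 33⁻¹ ≡ 12 (mod 79) since 33·12 = 396 ≡ 1, so λ ≡ 71.
  x = λ² - 59 - 13 = 5041 - 72 ≡ 71; y = λ·(59 - 71) - 42 ≡ 54. → (71, 54)
6G: (71, 54) + (13, 15). λ = (15 - 54)/(13 - 71) ≡ 40/21 mod 79. 21⁻¹ ≡ 64 (mod 79) since 21·64 = 1344 ≡ 1, so λ ≡ 32.
  x = λ² - 71 - 13 = 1024 - 84 ≡ 71; y = λ·(71 - 71) - 54 ≡ 25. → (71, 25)
7G: (71, 25) + (13, 15). λ = (15 - 25)/(13 - 71) ≡ 69/21 mod 79. 21⁻¹ ≡ 64 (mod 79), so λ ≡ 71.
  x = λ² - 71 - 13 = 5041 - 84 ≡ 59; y = λ·(71 - 59) - 25 ≡ 37. → (59, 37)
8G: (59, 37) + (13, 15). λ = (15 - 37)/(13 - 59) ≡ 57/33 mod 79. 33⁻¹ ≡ 12 (mod 79), so λ ≡ 52.
  x = λ² - 59 - 13 = 2704 - 72 ≡ 25; y = λ·(59 - 25) - 37 ≡ 72. → (25, 72)
9G: (25, 72) + (13, 15). λ = (15 - 72)/(13 - 25) ≡ 22/67 mod 79. 67⁻¹ ≡ 46 (mod 79) since 67·46 = 3082 ≡ 1, so λ ≡ 64.
  x = λ² - 25 - 13 = 4096 - 38 ≡ 29; y = λ·(25 - 29) - 72 ≡ 67. → (29, 67)
10G: (29, 67) + (13, 15). λ = (15 - 67)/(13 - 29) ≡ 27/63 mod 79. 63⁻¹ ≡ 74 (mod 79), so λ ≡ 23.
  x = λ² - 29 - 13 = 529 - 42 ≡ 13; y = λ·(29 - 13) - 67 ≡ 64. → (13, 64)

(13, 64)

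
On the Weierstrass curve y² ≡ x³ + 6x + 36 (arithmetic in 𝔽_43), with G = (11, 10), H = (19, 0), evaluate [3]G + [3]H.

(35, 32)

First 3G:
Repeated addition: build up to 3G.
2G: tangent at (11, 10): λ = (3·11² + 6)/(2·10) ≡ 25/20. 20⁻¹ ≡ 28 (mod 43), so λ ≡ 25·28 ≡ 12.
  x = λ² - 11 - 11 = 144 - 22 ≡ 36; y = λ·(11 - 36) - 10 ≡ 34. → (36, 34)
3G: (36, 34) + (11, 10). λ = (10 - 34)/(11 - 36) ≡ 19/18 mod 43. 18⁻¹ ≡ 12 (mod 43) since 18·12 = 216 ≡ 1, so λ ≡ 13.
  x = λ² - 36 - 11 = 169 - 47 ≡ 36; y = λ·(36 - 36) - 34 ≡ 9. → (36, 9)
3G = (36, 9).
Next 3H:
Repeated addition: build up to 3H.
2H: (19, 0) + (19, 0): same x and y₁ ≡ -y₂, so the sum is O.
3H: O + (19, 0) = (19, 0) (identity).
3H = (19, 0).
Finally 3G + 3H:
(36, 9) + (19, 0). λ = (0 - 9)/(19 - 36) ≡ 34/26 mod 43. 26⁻¹ ≡ 5 (mod 43) since 26·5 = 130 ≡ 1, so λ ≡ 41.
  x = λ² - 36 - 19 = 1681 - 55 ≡ 35; y = λ·(36 - 35) - 9 ≡ 32. → (35, 32)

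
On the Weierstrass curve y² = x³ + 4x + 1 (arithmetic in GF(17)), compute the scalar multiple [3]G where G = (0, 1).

(15, 11)

Repeated addition: build up to 3G.
2G: tangent at (0, 1): λ = (3·0² + 4)/(2·1) ≡ 4/2. 2⁻¹ ≡ 9 (mod 17), so λ ≡ 4·9 ≡ 2.
  x = λ² - 0 - 0 = 4 - 0 ≡ 4; y = λ·(0 - 4) - 1 ≡ 8. → (4, 8)
3G: (4, 8) + (0, 1). λ = (1 - 8)/(0 - 4) ≡ 10/13 mod 17. 13⁻¹ ≡ 4 (mod 17), so λ ≡ 6.
  x = λ² - 4 - 0 = 36 - 4 ≡ 15; y = λ·(4 - 15) - 8 ≡ 11. → (15, 11)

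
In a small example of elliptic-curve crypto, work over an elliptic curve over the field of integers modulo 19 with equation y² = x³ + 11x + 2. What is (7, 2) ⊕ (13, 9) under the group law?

(7, 2) + (13, 9). λ = (9 - 2)/(13 - 7) ≡ 7/6 mod 19. 6⁻¹ ≡ 16 (mod 19), so λ ≡ 17.
  x = λ² - 7 - 13 = 289 - 20 ≡ 3; y = λ·(7 - 3) - 2 ≡ 9. → (3, 9)

(3, 9)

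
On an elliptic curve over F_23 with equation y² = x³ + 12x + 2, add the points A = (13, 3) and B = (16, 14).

(10, 8)

(13, 3) + (16, 14). λ = (14 - 3)/(16 - 13) ≡ 11/3 mod 23. 3⁻¹ ≡ 8 (mod 23) since 3·8 = 24 ≡ 1, so λ ≡ 19.
  x = λ² - 13 - 16 = 361 - 29 ≡ 10; y = λ·(13 - 10) - 3 ≡ 8. → (10, 8)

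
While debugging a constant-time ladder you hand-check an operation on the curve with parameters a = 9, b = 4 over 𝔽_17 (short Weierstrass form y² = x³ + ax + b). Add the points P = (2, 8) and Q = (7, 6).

(2, 8) + (7, 6). λ = (6 - 8)/(7 - 2) ≡ 15/5 mod 17. 5⁻¹ ≡ 7 (mod 17) since 5·7 = 35 ≡ 1, so λ ≡ 3.
  x = λ² - 2 - 7 = 9 - 9 ≡ 0; y = λ·(2 - 0) - 8 ≡ 15. → (0, 15)

(0, 15)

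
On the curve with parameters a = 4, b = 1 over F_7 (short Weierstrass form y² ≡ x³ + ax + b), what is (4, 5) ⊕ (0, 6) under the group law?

(4, 5) + (0, 6). λ = (6 - 5)/(0 - 4) ≡ 1/3 mod 7. 3⁻¹ ≡ 5 (mod 7) since 3·5 = 15 ≡ 1, so λ ≡ 5.
  x = λ² - 4 - 0 = 25 - 4 ≡ 0; y = λ·(4 - 0) - 5 ≡ 1. → (0, 1)

(0, 1)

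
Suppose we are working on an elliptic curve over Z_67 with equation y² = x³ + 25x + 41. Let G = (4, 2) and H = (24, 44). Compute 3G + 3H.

First 3G:
Repeated addition: build up to 3G.
2G: tangent at (4, 2): λ = (3·4² + 25)/(2·2) ≡ 6/4. 4⁻¹ ≡ 17 (mod 67) since 4·17 = 68 ≡ 1, so λ ≡ 6·17 ≡ 35.
  x = λ² - 4 - 4 = 1225 - 8 ≡ 11; y = λ·(4 - 11) - 2 ≡ 21. → (11, 21)
3G: (11, 21) + (4, 2). λ = (2 - 21)/(4 - 11) ≡ 48/60 mod 67. 60⁻¹ ≡ 19 (mod 67) since 60·19 = 1140 ≡ 1, so λ ≡ 41.
  x = λ² - 11 - 4 = 1681 - 15 ≡ 58; y = λ·(11 - 58) - 21 ≡ 62. → (58, 62)
3G = (58, 62).
Next 3H:
Repeated addition: build up to 3H.
2H: tangent at (24, 44): λ = (3·24² + 25)/(2·44) ≡ 11/21. 21⁻¹ ≡ 16 (mod 67) since 21·16 = 336 ≡ 1, so λ ≡ 11·16 ≡ 42.
  x = λ² - 24 - 24 = 1764 - 48 ≡ 41; y = λ·(24 - 41) - 44 ≡ 46. → (41, 46)
3H: (41, 46) + (24, 44). λ = (44 - 46)/(24 - 41) ≡ 65/50 mod 67. 50⁻¹ ≡ 63 (mod 67), so λ ≡ 8.
  x = λ² - 41 - 24 = 64 - 65 ≡ 66; y = λ·(41 - 66) - 46 ≡ 22. → (66, 22)
3H = (66, 22).
Finally 3G + 3H:
(58, 62) + (66, 22). λ = (22 - 62)/(66 - 58) ≡ 27/8 mod 67. 8⁻¹ ≡ 42 (mod 67) since 8·42 = 336 ≡ 1, so λ ≡ 62.
  x = λ² - 58 - 66 = 3844 - 124 ≡ 35; y = λ·(58 - 35) - 62 ≡ 24. → (35, 24)

(35, 24)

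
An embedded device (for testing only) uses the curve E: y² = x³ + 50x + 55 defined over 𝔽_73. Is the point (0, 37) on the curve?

yes

y² = 37² ≡ 55; x³ + 50x + 55 = 55 ≡ 55 (mod 73). 55 = 55.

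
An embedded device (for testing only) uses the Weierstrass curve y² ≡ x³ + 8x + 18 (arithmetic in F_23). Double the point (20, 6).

(7, 7)

tangent at (20, 6): λ = (3·20² + 8)/(2·6) ≡ 12/12. 12⁻¹ ≡ 2 (mod 23) since 12·2 = 24 ≡ 1, so λ ≡ 12·2 ≡ 1.
  x = λ² - 20 - 20 = 1 - 40 ≡ 7; y = λ·(20 - 7) - 6 ≡ 7. → (7, 7)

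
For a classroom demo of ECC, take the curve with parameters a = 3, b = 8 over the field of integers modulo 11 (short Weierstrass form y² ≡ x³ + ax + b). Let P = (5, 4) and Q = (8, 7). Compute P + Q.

(5, 4) + (8, 7). λ = (7 - 4)/(8 - 5) ≡ 3/3 mod 11. 3⁻¹ ≡ 4 (mod 11) since 3·4 = 12 ≡ 1, so λ ≡ 1.
  x = λ² - 5 - 8 = 1 - 13 ≡ 10; y = λ·(5 - 10) - 4 ≡ 2. → (10, 2)

(10, 2)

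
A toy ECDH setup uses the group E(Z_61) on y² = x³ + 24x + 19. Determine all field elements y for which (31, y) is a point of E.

x³ + 24x + 19 = 30554 ≡ 54 (mod 61).
54 is a non-residue mod 61; no y exists.

none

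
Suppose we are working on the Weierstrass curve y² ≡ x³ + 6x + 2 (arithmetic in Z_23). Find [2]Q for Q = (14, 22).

tangent at (14, 22): λ = (3·14² + 6)/(2·22) ≡ 19/21. 21⁻¹ ≡ 11 (mod 23) since 21·11 = 231 ≡ 1, so λ ≡ 19·11 ≡ 2.
  x = λ² - 14 - 14 = 4 - 28 ≡ 22; y = λ·(14 - 22) - 22 ≡ 8. → (22, 8)

(22, 8)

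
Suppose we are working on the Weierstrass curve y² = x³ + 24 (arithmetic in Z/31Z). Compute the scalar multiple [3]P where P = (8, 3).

Repeated addition: build up to 3P.
2P: tangent at (8, 3): λ = (3·8² + 0)/(2·3) ≡ 6/6. 6⁻¹ ≡ 26 (mod 31), so λ ≡ 6·26 ≡ 1.
  x = λ² - 8 - 8 = 1 - 16 ≡ 16; y = λ·(8 - 16) - 3 ≡ 20. → (16, 20)
3P: (16, 20) + (8, 3). λ = (3 - 20)/(8 - 16) ≡ 14/23 mod 31. 23⁻¹ ≡ 27 (mod 31), so λ ≡ 6.
  x = λ² - 16 - 8 = 36 - 24 ≡ 12; y = λ·(16 - 12) - 20 ≡ 4. → (12, 4)

(12, 4)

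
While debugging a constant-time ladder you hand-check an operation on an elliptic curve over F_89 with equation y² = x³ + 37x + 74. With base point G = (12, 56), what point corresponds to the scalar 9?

Repeated addition: build up to 9G.
2G: tangent at (12, 56): λ = (3·12² + 37)/(2·56) ≡ 24/23. 23⁻¹ ≡ 31 (mod 89) since 23·31 = 713 ≡ 1, so λ ≡ 24·31 ≡ 32.
  x = λ² - 12 - 12 = 1024 - 24 ≡ 21; y = λ·(12 - 21) - 56 ≡ 12. → (21, 12)
3G: (21, 12) + (12, 56). λ = (56 - 12)/(12 - 21) ≡ 44/80 mod 89. 80⁻¹ ≡ 79 (mod 89), so λ ≡ 5.
  x = λ² - 21 - 12 = 25 - 33 ≡ 81; y = λ·(21 - 81) - 12 ≡ 44. → (81, 44)
4G: (81, 44) + (12, 56). λ = (56 - 44)/(12 - 81) ≡ 12/20 mod 89. 20⁻¹ ≡ 49 (mod 89), so λ ≡ 54.
  x = λ² - 81 - 12 = 2916 - 93 ≡ 64; y = λ·(81 - 64) - 44 ≡ 73. → (64, 73)
5G: (64, 73) + (12, 56). λ = (56 - 73)/(12 - 64) ≡ 72/37 mod 89. 37⁻¹ ≡ 77 (mod 89), so λ ≡ 26.
  x = λ² - 64 - 12 = 676 - 76 ≡ 66; y = λ·(64 - 66) - 73 ≡ 53. → (66, 53)
6G: (66, 53) + (12, 56). λ = (56 - 53)/(12 - 66) ≡ 3/35 mod 89. 35⁻¹ ≡ 28 (mod 89), so λ ≡ 84.
  x = λ² - 66 - 12 = 7056 - 78 ≡ 36; y = λ·(66 - 36) - 53 ≡ 64. → (36, 64)
7G: (36, 64) + (12, 56). λ = (56 - 64)/(12 - 36) ≡ 81/65 mod 89. 65⁻¹ ≡ 63 (mod 89) since 65·63 = 4095 ≡ 1, so λ ≡ 30.
  x = λ² - 36 - 12 = 900 - 48 ≡ 51; y = λ·(36 - 51) - 64 ≡ 20. → (51, 20)
8G: (51, 20) + (12, 56). λ = (56 - 20)/(12 - 51) ≡ 36/50 mod 89. 50⁻¹ ≡ 73 (mod 89), so λ ≡ 47.
  x = λ² - 51 - 12 = 2209 - 63 ≡ 10; y = λ·(51 - 10) - 20 ≡ 38. → (10, 38)
9G: (10, 38) + (12, 56). λ = (56 - 38)/(12 - 10) ≡ 18/2 mod 89. 2⁻¹ ≡ 45 (mod 89) since 2·45 = 90 ≡ 1, so λ ≡ 9.
  x = λ² - 10 - 12 = 81 - 22 ≡ 59; y = λ·(10 - 59) - 38 ≡ 55. → (59, 55)

(59, 55)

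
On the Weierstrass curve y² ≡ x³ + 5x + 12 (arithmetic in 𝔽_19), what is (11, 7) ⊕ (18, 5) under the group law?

(18, 14)

(11, 7) + (18, 5). λ = (5 - 7)/(18 - 11) ≡ 17/7 mod 19. 7⁻¹ ≡ 11 (mod 19), so λ ≡ 16.
  x = λ² - 11 - 18 = 256 - 29 ≡ 18; y = λ·(11 - 18) - 7 ≡ 14. → (18, 14)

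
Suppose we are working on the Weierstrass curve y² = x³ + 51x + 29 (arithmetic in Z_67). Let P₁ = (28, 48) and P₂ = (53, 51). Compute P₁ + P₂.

(28, 48) + (53, 51). λ = (51 - 48)/(53 - 28) ≡ 3/25 mod 67. 25⁻¹ ≡ 59 (mod 67) since 25·59 = 1475 ≡ 1, so λ ≡ 43.
  x = λ² - 28 - 53 = 1849 - 81 ≡ 26; y = λ·(28 - 26) - 48 ≡ 38. → (26, 38)

(26, 38)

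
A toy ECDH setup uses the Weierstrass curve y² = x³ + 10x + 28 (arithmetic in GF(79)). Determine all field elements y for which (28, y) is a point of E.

x³ + 10x + 28 = 22260 ≡ 61 (mod 79).
61 is a non-residue mod 79; no y exists.

none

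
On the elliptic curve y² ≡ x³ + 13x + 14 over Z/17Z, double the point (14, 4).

(14, 13)

tangent at (14, 4): λ = (3·14² + 13)/(2·4) ≡ 6/8. 8⁻¹ ≡ 15 (mod 17), so λ ≡ 6·15 ≡ 5.
  x = λ² - 14 - 14 = 25 - 28 ≡ 14; y = λ·(14 - 14) - 4 ≡ 13. → (14, 13)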